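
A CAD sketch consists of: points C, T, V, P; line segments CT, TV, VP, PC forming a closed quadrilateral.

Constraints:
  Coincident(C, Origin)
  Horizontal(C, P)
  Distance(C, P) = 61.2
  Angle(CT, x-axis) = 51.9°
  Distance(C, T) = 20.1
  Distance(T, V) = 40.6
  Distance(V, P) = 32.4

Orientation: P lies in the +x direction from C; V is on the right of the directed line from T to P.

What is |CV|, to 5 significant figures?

38.995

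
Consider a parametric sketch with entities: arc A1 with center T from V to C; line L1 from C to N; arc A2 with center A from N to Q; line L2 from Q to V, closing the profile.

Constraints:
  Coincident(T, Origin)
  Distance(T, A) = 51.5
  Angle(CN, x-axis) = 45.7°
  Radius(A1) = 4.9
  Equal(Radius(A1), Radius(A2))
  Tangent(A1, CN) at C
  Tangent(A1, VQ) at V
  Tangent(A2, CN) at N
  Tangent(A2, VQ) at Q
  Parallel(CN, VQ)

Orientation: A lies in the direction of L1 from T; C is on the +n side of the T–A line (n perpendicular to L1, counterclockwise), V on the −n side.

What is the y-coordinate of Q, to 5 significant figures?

33.436

The slot axis is L1's direction at 45.7°, so u = (cos 45.7°, sin 45.7°) = (0.69842, 0.71569) and n = (−sin 45.7°, cos 45.7°) = (-0.71569, 0.69842). T is at the origin and A lies 51.5 along u from T, so A = 51.5·u = (35.968, 36.858). Tangency of A1 to both parallel lines with radius 4.9 puts C and V at T ± 4.9·n: C = (-3.5069, 3.4222), V = (3.5069, -3.4222). Equal radii place N and Q the same way about A: N = A + 4.9·n = (32.461, 40.280), Q = A − 4.9·n = (39.475, 33.436). So Q.y = 33.436.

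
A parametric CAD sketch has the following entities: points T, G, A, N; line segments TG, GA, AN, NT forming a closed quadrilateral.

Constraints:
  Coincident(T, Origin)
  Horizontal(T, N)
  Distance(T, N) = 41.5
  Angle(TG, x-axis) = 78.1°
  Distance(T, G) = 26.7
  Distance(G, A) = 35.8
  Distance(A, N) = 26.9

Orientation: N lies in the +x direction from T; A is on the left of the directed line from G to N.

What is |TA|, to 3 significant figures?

49.3

T is at the origin; T and N share the same y with |TN| = 41.5 and N in +x, so N = (41.5, 0). TG runs at 78.1° with |TG| = 26.7, so G = (5.51, 26.1). A is determined by |GA| = 35.8 and |AN| = 26.9 together: it lies at the intersection of circle(G, 35.8) and circle(N, 26.9). With |GN| = 44.5, the foot of the radical line on GN is 28.5 from G and the perpendicular offset is √(35.8² − 28.5²) = 21.7. Taking the left-of-GN solution: A = (41.3, 26.9).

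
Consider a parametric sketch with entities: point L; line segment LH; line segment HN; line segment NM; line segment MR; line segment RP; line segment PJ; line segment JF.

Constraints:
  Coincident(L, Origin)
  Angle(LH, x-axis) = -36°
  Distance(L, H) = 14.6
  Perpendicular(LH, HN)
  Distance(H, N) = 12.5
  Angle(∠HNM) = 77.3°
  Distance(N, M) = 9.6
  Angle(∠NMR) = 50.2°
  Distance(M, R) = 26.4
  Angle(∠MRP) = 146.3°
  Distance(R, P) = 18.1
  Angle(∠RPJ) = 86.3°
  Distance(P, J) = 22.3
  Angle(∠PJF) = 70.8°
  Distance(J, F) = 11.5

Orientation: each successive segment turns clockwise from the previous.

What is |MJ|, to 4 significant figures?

39.37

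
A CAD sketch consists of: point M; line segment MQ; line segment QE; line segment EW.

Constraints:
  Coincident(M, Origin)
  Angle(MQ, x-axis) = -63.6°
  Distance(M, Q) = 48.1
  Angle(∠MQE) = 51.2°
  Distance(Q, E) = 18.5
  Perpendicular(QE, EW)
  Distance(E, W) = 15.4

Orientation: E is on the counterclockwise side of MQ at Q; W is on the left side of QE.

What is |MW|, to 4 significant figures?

24.97

M is at the origin; MQ runs at -63.6° with length 48.1, so Q = 48.1·(cos -63.6°, sin -63.6°) = (21.39, -43.08). ∠MQE = 51.2°, so QE runs at -63.6° + (180° − 51.2°) = 65.20° from the x-axis; with |QE| = 18.5, E = Q + 18.5·(cos 65.20°, sin 65.20°) = (29.15, -26.29). QE ⟂ EW; with |EW| = 15.4 on the left of QE, W = E + 15.4·(-0.9078, 0.4195) = (15.17, -19.83). Then |MW| = |W − M| = 24.97.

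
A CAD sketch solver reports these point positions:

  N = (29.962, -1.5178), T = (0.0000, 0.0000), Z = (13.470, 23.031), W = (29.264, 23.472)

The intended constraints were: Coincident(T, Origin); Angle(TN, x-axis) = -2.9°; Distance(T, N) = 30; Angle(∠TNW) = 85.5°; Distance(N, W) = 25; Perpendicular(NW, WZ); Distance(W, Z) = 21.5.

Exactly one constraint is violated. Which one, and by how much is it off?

Distance(W, Z) = 21.5 — off by 5.70.

T = (0.00, 0.00) ✓; TN at -2.900° ✓; |TN| = 30.00 ✓; ∠TNW = 85.50° ✓; |NW| = 25.00 ✓; ∠(NW, WZ) = 90.00° ✓; |WZ| = 15.80 ✗.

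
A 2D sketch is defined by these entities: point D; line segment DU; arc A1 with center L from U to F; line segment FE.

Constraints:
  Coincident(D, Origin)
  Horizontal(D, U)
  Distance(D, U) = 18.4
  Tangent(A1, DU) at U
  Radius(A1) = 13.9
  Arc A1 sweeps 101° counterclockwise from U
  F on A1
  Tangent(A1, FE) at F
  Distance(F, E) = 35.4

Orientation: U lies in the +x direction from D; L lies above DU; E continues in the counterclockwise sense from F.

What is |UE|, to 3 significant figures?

51.8

D is at the origin; D and U share the same y with |DU| = 18.4 and U on the +x side, so U = (18.4, 0.00). Since A1 is tangent to DU there, LU ⟂ DU, so L = U + (0, 13.9) = (18.4, 13.9). On A1, U sits at bearing -90° from L; a 101° counterclockwise sweep puts F at bearing 11°, so F = L + 13.9·(cos 11°, sin 11°) = (32.0, 16.6). Tangency of A1 to FE means the radius LF is perpendicular to FE, so FE runs along (−sin 11°, cos 11°); with |FE| = 35.4, E = (25.3, 51.3). Then |UE| = |E − U| = 51.8.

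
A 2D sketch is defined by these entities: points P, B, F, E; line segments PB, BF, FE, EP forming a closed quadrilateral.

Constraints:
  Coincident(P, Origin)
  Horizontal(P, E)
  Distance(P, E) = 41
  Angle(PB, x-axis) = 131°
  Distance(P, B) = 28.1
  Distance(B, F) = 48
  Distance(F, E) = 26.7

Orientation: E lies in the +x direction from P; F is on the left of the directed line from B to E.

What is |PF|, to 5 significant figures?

38.067

P is at the origin; PE is horizontal with |PE| = 41.0 and E in +x, so E = (41.0, 0). PB runs at 131.0° with |PB| = 28.1, so B = (-18.435, 21.207). F is determined by |BF| = 48.0 and |FE| = 26.7 together: it lies at the intersection of circle(B, 48.0) and circle(E, 26.7). With |BE| = 63.105, the foot of the radical line on BE is 44.159 from B and the perpendicular offset is √(48.0² − 44.159²) = 18.813. Taking the left-of-BE solution: F = (29.478, 24.086).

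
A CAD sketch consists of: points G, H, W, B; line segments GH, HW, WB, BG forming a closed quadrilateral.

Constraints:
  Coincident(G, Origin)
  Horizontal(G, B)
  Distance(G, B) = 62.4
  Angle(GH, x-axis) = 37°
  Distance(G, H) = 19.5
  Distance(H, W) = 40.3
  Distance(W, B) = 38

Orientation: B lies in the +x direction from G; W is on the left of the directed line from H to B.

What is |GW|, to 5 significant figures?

59.797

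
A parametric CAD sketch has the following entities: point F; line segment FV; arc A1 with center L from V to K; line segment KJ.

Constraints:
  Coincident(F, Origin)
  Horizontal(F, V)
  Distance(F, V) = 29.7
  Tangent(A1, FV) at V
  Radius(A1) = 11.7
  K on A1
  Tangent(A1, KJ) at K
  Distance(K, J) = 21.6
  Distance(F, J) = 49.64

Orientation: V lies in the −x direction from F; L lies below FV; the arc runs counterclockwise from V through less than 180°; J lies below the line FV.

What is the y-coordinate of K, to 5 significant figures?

-15.215

Checks: |LK| = 11.70 ✓; ∠(LK, KJ) = 90.00° ✓; |KJ| = 21.60 ✓; |FJ| = 49.64 ✓.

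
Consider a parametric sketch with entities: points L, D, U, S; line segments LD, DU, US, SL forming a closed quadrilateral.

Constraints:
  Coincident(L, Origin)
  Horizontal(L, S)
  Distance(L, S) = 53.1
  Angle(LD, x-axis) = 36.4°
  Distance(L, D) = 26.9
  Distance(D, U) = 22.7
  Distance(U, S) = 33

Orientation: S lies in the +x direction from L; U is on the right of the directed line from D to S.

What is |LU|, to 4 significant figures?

21.85

Checks: |DU| = 22.70 ✓; |US| = 33.00 ✓.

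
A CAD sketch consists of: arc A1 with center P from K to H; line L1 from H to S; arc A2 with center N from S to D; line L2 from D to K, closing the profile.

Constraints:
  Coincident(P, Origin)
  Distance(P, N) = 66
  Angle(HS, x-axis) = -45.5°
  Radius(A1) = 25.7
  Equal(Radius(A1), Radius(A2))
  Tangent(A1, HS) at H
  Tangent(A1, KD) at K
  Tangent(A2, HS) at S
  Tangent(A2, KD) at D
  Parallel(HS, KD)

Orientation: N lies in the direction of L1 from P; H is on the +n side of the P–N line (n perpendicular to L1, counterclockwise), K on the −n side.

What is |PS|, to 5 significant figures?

70.827

The slot axis is L1's direction at -45.5°, so u = (cos -45.5°, sin -45.5°) = (0.70091, -0.71325) and n = (−sin -45.5°, cos -45.5°) = (0.71325, 0.70091). P is at the origin and N lies 66.0 along u from P, so N = 66.0·u = (46.260, -47.075). Tangency of A1 to both parallel lines with radius 25.7 puts H and K at P ± 25.7·n: H = (18.331, 18.013), K = (-18.331, -18.013). Equal radii place S and D the same way about N: S = N + 25.7·n = (64.591, -29.061), D = N − 25.7·n = (27.929, -65.088). Then |PS| = |S − P| = 70.827.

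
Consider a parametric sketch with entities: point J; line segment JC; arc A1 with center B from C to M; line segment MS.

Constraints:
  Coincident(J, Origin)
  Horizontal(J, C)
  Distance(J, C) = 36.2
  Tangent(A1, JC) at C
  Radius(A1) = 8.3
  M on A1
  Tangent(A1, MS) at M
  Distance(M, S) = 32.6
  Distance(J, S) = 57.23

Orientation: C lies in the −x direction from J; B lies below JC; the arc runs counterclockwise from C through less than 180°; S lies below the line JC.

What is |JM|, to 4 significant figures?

45.43

Checks: |BM| = 8.300 ✓; ∠(BM, MS) = 90.00° ✓; |MS| = 32.60 ✓; |JS| = 57.23 ✓.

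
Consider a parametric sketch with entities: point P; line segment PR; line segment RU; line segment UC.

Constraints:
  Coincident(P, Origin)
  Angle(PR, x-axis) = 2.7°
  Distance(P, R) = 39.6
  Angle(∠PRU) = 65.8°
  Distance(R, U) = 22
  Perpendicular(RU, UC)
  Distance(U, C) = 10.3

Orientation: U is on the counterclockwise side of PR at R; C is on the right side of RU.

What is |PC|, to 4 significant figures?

46.78

P is at the origin; PR runs at 2.7° with length 39.6, so R = 39.6·(cos 2.7°, sin 2.7°) = (39.56, 1.865). ∠PRU = 65.8°, so RU runs at 2.7° + (180° − 65.8°) = 116.9° from the x-axis; with |RU| = 22.0, U = R + 22.0·(cos 116.9°, sin 116.9°) = (29.60, 21.48). The perpendicularity gives UC at right angles to RU; with |UC| = 10.3 on the right of RU, C = U + 10.3·(0.8918, 0.4524) = (38.79, 26.15). Then |PC| = |C − P| = 46.78.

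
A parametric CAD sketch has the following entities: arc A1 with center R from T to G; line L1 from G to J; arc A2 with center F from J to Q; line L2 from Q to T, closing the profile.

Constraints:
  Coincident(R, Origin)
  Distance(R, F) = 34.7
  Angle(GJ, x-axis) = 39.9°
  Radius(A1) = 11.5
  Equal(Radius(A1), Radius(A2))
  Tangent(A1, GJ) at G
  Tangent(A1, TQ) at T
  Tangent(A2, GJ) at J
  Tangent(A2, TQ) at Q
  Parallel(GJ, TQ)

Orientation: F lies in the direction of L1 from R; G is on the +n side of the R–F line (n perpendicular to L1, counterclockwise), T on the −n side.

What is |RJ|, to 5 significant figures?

36.556

The slot axis is L1's direction at 39.9°, so u = (cos 39.9°, sin 39.9°) = (0.76717, 0.64145) and n = (−sin 39.9°, cos 39.9°) = (-0.64145, 0.76717). R is at the origin and F lies 34.7 along u from R, so F = 34.7·u = (26.621, 22.258). Tangency of A1 to both parallel lines with radius 11.5 puts G and T at R ± 11.5·n: G = (-7.3767, 8.8224), T = (7.3767, -8.8224). Equal radii place J and Q the same way about F: J = F + 11.5·n = (19.244, 31.081), Q = F − 11.5·n = (33.997, 13.436). Then |RJ| = |J − R| = 36.556.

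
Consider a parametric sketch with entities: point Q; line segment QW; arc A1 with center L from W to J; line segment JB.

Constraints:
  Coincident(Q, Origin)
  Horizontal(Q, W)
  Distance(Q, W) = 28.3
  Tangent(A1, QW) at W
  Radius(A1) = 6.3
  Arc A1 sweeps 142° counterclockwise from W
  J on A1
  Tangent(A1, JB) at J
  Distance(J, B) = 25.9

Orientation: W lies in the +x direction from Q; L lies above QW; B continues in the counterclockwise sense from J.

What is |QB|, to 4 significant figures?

29.65

Q is at the origin; Q and W share the same y with |QW| = 28.3 and W on the +x side, so W = (28.30, 0.000). The tangent condition forces LW to be normal to QW, so L = W + (0, 6.3) = (28.30, 6.300). On A1, W sits at bearing -90° from L; a 142° counterclockwise sweep puts J at bearing 52°, so J = L + 6.3·(cos 52°, sin 52°) = (32.18, 11.26). A1 meets JB tangentially, so LJ is at right angles to JB, so JB runs along (−sin 52°, cos 52°); with |JB| = 25.9, B = (11.77, 27.21). Then |QB| = |B − Q| = 29.65.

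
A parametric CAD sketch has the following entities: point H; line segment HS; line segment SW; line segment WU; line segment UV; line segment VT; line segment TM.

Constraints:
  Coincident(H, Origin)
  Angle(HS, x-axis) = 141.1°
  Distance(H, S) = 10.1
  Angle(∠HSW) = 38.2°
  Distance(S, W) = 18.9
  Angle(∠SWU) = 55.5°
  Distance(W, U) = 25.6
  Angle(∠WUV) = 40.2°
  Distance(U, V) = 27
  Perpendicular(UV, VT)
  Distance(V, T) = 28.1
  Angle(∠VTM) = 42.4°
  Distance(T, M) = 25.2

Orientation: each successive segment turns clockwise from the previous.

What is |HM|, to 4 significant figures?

6.304

UV ⟂ VT, so VT runs at 5.000°; with |VT| = 28.1, T = (21.92, 14.54). ∠VTM = 42.4° gives TM at -132.6° from the x-axis; with |TM| = 25.2, M = (4.864, -4.011). Then |HM| = |M − H| = 6.304.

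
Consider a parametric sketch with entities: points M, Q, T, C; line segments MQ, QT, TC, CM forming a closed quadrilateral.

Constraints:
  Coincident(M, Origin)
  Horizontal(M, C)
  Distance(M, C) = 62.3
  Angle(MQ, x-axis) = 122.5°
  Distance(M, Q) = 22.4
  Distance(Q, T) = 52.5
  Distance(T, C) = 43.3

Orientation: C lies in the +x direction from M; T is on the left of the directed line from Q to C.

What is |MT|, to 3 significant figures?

51.9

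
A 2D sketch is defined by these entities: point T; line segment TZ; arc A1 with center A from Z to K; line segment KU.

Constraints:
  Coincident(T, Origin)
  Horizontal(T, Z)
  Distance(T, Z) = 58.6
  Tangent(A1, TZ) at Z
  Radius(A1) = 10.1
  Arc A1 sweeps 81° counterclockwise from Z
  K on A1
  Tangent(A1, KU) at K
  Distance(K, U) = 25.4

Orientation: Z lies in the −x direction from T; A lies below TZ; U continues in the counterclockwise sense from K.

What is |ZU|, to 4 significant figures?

36.39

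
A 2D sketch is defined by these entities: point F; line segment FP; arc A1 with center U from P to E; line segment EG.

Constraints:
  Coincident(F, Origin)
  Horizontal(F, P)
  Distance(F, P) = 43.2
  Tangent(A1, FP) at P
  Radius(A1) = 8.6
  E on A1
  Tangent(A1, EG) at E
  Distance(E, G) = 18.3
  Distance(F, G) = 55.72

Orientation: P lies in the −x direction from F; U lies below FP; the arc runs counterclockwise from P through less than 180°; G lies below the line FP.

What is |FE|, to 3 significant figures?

52.6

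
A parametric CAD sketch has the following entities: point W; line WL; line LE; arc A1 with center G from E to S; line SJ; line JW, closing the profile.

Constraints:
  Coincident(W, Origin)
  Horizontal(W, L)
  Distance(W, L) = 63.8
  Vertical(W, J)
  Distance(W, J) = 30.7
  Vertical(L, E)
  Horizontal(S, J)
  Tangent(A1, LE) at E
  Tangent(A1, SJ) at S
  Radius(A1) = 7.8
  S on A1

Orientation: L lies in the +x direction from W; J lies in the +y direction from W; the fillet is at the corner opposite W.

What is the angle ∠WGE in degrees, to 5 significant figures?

157.76°

W is at the origin; W and L share the same y with |WL| = 63.8 and L on the +x side, so L = (63.800, 0.0000). W and J share the same x with |WJ| = 30.7 and J on the +y side, so J = (0.0000, 30.700). The virtual corner opposite W is at (63.800, 30.700). A1 meets LE tangentially, so GE is at right angles to LE and the tangent condition forces GS to be normal to SJ, with radius 7.8, so the center G sits 7.8 in from both sides at G = (56.000, 22.900). That places the tangent points at E = (63.800, 22.900) on LE and S = (56.000, 30.700) on SJ. Then cos ∠WGE = GW·GE / (|GW||GE|), giving 157.76°.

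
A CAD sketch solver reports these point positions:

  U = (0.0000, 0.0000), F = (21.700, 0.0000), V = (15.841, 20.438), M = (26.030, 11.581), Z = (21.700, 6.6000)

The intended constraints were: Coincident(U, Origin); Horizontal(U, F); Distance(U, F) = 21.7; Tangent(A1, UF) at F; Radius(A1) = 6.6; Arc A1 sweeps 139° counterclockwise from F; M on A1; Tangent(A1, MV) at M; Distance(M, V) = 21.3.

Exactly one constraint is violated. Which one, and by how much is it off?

Distance(M, V) = 21.3 — off by 7.80.

U = (0.00, 0.00) ✓; U.y = 0.00, F.y = 0.00 ✓; |UF| = 21.70 ✓; ∠(ZF, FU) = 90.00° ✓; |ZF| = 6.600 ✓; bearing(Z→M) − bearing(Z→F) = 139.0° ✓; |ZM| = 6.600 ✓; ∠(ZM, MV) = 90.00° ✓; |MV| = 13.50 ✗.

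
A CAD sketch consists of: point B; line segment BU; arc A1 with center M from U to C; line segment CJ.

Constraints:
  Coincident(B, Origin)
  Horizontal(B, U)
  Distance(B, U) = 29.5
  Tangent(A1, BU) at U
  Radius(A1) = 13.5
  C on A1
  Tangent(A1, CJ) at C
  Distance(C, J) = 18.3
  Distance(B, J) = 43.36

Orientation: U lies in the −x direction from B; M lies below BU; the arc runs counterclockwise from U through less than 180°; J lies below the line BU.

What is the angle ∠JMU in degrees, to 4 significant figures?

167.6°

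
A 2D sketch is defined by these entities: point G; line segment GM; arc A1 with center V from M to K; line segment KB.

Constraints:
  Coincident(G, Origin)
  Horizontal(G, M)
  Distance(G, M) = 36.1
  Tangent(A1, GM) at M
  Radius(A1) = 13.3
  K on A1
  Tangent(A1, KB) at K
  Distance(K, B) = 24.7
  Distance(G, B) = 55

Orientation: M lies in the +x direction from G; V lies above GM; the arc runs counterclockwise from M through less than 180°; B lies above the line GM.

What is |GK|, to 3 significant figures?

51.7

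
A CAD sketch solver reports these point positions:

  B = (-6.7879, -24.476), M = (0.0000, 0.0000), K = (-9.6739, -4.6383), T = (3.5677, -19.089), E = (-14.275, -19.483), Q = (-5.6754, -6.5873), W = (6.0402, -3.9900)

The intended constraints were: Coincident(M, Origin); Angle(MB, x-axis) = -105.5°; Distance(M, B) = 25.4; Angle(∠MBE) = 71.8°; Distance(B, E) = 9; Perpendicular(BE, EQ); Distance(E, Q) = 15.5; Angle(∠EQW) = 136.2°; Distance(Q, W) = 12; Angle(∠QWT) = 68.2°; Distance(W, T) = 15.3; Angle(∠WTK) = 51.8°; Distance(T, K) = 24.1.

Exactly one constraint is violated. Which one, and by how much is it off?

Distance(T, K) = 24.1 — off by 4.50.

M = (0.00, 0.00) ✓; MB at -105.5° ✓; |MB| = 25.40 ✓; ∠MBE = 71.80° ✓; |BE| = 8.999 ✓; ∠(BE, EQ) = 90.00° ✓; |EQ| = 15.50 ✓; ∠EQW = 136.2° ✓; |QW| = 12.00 ✓; ∠QWT = 68.20° ✓; |WT| = 15.30 ✓; ∠WTK = 51.80° ✓; |TK| = 19.60 ✗.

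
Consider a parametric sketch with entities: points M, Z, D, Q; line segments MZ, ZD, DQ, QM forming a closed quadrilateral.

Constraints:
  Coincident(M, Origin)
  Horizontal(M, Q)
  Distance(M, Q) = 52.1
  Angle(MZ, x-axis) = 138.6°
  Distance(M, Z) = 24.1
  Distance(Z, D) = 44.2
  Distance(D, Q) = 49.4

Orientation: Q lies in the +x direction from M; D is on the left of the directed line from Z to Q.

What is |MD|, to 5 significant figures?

42.938

M is at the origin; MQ is horizontal with |MQ| = 52.1 and Q in +x, so Q = (52.1, 0). MZ runs at 138.6° with |MZ| = 24.1, so Z = (-18.078, 15.938). D is determined by |ZD| = 44.2 and |DQ| = 49.4 together: it lies at the intersection of circle(Z, 44.2) and circle(Q, 49.4). With |ZQ| = 71.965, the foot of the radical line on ZQ is 32.601 from Z and the perpendicular offset is √(44.2² − 32.601²) = 29.847. Taking the left-of-ZQ solution: D = (20.323, 37.823).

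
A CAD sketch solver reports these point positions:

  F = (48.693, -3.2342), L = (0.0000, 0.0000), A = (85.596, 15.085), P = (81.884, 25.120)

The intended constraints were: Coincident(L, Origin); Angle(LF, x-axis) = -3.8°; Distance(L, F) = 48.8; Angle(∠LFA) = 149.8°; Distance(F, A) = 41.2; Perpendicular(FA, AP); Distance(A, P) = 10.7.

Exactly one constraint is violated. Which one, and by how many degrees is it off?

Perpendicular(FA, AP) — off by 6.10°.

L = (0.00, 0.00) ✓; LF at -3.800° ✓; |LF| = 48.80 ✓; ∠LFA = 149.8° ✓; |FA| = 41.20 ✓; ∠(FA, AP) = 83.90° ✗; |AP| = 10.70 ✓.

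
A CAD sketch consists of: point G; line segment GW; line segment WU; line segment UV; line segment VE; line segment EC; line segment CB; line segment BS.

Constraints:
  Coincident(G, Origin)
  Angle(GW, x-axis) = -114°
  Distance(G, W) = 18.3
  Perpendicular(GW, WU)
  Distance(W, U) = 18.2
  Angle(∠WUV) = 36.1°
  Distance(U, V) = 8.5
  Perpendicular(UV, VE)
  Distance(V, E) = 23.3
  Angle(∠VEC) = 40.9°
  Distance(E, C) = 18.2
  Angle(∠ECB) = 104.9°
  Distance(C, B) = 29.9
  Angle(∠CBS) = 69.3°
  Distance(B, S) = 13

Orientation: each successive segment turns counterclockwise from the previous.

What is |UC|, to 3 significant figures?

10.1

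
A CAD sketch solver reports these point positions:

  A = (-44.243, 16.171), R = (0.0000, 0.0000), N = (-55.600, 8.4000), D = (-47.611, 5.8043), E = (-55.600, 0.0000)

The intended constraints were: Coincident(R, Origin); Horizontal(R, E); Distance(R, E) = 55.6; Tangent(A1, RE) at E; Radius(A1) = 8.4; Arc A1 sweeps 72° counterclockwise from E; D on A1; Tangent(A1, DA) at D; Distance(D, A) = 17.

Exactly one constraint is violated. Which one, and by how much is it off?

Distance(D, A) = 17 — off by 6.10.

R = (0.00, 0.00) ✓; R.y = 0.00, E.y = 0.00 ✓; |RE| = 55.60 ✓; ∠(NE, ER) = 90.00° ✓; |NE| = 8.400 ✓; bearing(N→D) − bearing(N→E) = 72.00° ✓; |ND| = 8.400 ✓; ∠(ND, DA) = 90.00° ✓; |DA| = 10.90 ✗.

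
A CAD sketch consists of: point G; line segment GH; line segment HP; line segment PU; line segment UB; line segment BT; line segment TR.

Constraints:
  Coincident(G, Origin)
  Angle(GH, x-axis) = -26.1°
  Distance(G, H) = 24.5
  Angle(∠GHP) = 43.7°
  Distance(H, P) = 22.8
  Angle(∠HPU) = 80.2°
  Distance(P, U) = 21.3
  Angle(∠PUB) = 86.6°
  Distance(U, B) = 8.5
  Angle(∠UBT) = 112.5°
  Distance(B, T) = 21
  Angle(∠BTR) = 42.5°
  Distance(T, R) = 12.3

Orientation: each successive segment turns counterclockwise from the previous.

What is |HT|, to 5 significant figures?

7.6902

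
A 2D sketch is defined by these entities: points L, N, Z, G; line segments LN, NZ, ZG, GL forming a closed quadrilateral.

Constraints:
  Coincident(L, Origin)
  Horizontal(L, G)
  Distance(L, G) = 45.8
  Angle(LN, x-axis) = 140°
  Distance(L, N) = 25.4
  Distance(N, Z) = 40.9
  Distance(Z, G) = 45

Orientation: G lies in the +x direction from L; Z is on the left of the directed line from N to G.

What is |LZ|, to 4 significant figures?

38.65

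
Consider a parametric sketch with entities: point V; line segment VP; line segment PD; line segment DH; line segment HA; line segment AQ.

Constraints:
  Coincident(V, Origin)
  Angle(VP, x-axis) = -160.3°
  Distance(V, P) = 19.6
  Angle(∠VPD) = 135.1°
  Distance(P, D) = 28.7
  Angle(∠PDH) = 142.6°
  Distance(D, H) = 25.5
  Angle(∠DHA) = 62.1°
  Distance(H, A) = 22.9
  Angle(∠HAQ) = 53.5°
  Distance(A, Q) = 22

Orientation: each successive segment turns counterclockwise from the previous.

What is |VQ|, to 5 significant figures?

47.664

∠DHA = 62.1° gives HA at 39.900° from the x-axis; with |HA| = 22.9, A = (-7.8934, -42.786). ∠HAQ = 53.5° gives AQ at 166.40° from the x-axis; with |AQ| = 22.0, Q = (-29.277, -37.613). Then |VQ| = |Q − V| = 47.664.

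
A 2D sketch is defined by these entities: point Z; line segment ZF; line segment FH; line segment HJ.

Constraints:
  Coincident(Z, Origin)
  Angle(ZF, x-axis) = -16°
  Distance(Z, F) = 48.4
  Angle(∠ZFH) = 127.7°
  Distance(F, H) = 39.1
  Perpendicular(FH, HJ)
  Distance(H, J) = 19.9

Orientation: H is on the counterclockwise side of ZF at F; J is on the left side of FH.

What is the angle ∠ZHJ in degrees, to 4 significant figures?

60.86°

Z is at the origin; ZF runs at -16.0° with length 48.4, so F = 48.4·(cos -16.0°, sin -16.0°) = (46.53, -13.34). ∠ZFH = 127.7°, so FH runs at -16.0° + (180° − 127.7°) = 36.30° from the x-axis; with |FH| = 39.1, H = F + 39.1·(cos 36.30°, sin 36.30°) = (78.04, 9.807). The perpendicularity gives HJ at right angles to FH; with |HJ| = 19.9 on the left of FH, J = H + 19.9·(-0.5920, 0.8059) = (66.26, 25.84). Then cos ∠ZHJ = HZ·HJ / (|HZ||HJ|), giving 60.86°.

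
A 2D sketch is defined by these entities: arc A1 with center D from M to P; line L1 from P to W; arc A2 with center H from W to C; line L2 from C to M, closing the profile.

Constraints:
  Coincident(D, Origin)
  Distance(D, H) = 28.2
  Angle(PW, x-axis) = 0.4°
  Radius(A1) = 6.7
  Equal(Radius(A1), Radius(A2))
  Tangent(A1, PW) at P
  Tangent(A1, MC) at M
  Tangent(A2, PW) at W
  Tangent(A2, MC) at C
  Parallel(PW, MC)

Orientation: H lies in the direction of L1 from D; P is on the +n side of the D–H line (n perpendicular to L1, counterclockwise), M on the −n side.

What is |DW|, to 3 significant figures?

29.0

The slot axis is L1's direction at 0.4°, so u = (cos 0.4°, sin 0.4°) = (1.00, 0.00698) and n = (−sin 0.4°, cos 0.4°) = (-0.00698, 1.00). D is at the origin and H lies 28.2 along u from D, so H = 28.2·u = (28.2, 0.197). Tangency of A1 to both parallel lines with radius 6.7 puts P and M at D ± 6.7·n: P = (-0.0468, 6.70), M = (0.0468, -6.70). Equal radii place W and C the same way about H: W = H + 6.7·n = (28.2, 6.90), C = H − 6.7·n = (28.2, -6.50). Then |DW| = |W − D| = 29.0.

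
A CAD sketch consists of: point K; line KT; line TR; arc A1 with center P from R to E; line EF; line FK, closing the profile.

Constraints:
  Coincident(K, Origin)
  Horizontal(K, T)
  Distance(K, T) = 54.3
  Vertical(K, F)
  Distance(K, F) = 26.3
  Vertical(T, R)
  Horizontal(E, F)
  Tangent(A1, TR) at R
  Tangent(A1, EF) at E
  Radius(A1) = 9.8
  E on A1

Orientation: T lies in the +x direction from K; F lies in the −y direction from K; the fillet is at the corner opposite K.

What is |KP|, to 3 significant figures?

47.5

K is at the origin; KT is horizontal with |KT| = 54.3 and T on the +x side, so T = (54.3, 0.00). KF is vertical with |KF| = 26.3 and F on the −y side, so F = (0.00, -26.3). The virtual corner opposite K is at (54.3, -26.3). Since A1 is tangent to TR there, PR ⟂ TR and A1 meets EF tangentially, so PE is at right angles to EF, with radius 9.8, so the center P sits 9.8 in from both sides at P = (44.5, -16.5). Then |KP| = |P − K| = 47.5.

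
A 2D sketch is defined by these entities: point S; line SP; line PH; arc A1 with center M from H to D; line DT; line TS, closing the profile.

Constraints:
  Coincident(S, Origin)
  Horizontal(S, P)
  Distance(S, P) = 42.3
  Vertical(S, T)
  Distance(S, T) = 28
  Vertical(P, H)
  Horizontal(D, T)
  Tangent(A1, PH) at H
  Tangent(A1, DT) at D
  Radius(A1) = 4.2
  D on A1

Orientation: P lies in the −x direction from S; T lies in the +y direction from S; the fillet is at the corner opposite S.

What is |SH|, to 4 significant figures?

48.54

The virtual corner opposite S is at (-42.30, 28.00). A1 meets PH tangentially, so MH is at right angles to PH and tangency of A1 to DT means the radius MD is perpendicular to DT, with radius 4.2, so the center M sits 4.2 in from both sides at M = (-38.10, 23.80). That places the tangent points at H = (-42.30, 23.80) on PH and D = (-38.10, 28.00) on DT. Then |SH| = |H − S| = 48.54.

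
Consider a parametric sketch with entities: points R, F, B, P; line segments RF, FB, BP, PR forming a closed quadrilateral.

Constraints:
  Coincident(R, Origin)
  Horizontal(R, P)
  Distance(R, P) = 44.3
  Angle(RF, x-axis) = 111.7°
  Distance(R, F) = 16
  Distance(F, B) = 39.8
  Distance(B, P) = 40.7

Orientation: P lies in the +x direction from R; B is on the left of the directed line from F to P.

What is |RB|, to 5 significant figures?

45.873

Checks: |FB| = 39.80 ✓; |BP| = 40.70 ✓.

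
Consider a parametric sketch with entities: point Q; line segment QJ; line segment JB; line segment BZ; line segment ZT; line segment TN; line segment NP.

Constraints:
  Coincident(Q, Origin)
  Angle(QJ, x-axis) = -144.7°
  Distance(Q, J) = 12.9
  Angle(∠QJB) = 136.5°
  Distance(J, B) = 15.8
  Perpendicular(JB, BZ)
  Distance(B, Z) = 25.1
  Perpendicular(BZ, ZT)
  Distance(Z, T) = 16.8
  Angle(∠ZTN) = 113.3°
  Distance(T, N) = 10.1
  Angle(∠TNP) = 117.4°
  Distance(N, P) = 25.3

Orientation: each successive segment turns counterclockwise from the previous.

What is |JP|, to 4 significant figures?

11.65

Q is at the origin; QJ runs at -144.7° with length 12.9, so J = (-10.53, -7.454). ∠QJB = 136.5° gives JB at -101.2° from the x-axis; with |JB| = 15.8, B = (-13.60, -22.95). The perpendicularity gives BZ at right angles to JB, so BZ runs at -11.20°; with |BZ| = 25.1, Z = (11.02, -27.83). BZ ⟂ ZT, so ZT runs at 78.80°; with |ZT| = 16.8, T = (14.29, -11.35). ∠ZTN = 113.3° gives TN at 145.5° from the x-axis; with |TN| = 10.1, N = (5.964, -5.628). ∠TNP = 117.4° gives NP at -151.9° from the x-axis; with |NP| = 25.3, P = (-16.35, -17.54). Then |JP| = |P − J| = 11.65.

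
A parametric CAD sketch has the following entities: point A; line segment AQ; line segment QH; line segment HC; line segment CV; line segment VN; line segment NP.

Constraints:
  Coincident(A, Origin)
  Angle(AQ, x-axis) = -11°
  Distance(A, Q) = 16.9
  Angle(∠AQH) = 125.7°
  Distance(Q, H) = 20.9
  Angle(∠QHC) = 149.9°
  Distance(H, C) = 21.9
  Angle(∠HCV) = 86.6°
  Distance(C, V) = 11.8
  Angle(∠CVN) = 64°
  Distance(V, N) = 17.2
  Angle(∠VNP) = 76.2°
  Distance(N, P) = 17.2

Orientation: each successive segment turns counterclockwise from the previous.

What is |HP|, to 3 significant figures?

20.2

A is at the origin; AQ runs at -11.0° with length 16.9, so Q = (16.6, -3.22). ∠AQH = 125.7° gives QH at 43.3° from the x-axis; with |QH| = 20.9, H = (31.8, 11.1). ∠QHC = 149.9° gives HC at 73.4° from the x-axis; with |HC| = 21.9, C = (38.1, 32.1). ∠HCV = 86.6° gives CV at 167° from the x-axis; with |CV| = 11.8, V = (26.6, 34.8). ∠CVN = 64.0° gives VN at -77.2° from the x-axis; with |VN| = 17.2, N = (30.4, 18.0). ∠VNP = 76.2° gives NP at 26.6° from the x-axis; with |NP| = 17.2, P = (45.8, 25.7). Then |HP| = |P − H| = 20.2.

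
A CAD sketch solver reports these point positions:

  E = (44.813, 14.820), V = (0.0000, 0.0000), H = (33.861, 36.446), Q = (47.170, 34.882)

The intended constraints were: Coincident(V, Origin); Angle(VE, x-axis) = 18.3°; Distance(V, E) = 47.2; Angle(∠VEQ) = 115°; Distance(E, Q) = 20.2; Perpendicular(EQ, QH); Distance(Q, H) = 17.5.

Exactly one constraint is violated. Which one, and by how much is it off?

Distance(Q, H) = 17.5 — off by 4.10.

V = (0.00, 0.00) ✓; VE at 18.30° ✓; |VE| = 47.20 ✓; ∠VEQ = 115.0° ✓; |EQ| = 20.20 ✓; ∠(EQ, QH) = 90.00° ✓; |QH| = 13.40 ✗.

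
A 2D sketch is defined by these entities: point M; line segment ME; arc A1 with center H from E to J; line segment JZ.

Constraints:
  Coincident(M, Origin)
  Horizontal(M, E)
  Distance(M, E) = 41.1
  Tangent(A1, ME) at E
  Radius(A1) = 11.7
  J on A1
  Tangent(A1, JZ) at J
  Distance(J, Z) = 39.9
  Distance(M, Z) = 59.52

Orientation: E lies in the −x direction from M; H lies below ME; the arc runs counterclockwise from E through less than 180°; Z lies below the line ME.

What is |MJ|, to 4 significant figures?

54.05

Checks: |HJ| = 11.70 ✓; ∠(HJ, JZ) = 90.00° ✓; |JZ| = 39.90 ✓; |MZ| = 59.52 ✓.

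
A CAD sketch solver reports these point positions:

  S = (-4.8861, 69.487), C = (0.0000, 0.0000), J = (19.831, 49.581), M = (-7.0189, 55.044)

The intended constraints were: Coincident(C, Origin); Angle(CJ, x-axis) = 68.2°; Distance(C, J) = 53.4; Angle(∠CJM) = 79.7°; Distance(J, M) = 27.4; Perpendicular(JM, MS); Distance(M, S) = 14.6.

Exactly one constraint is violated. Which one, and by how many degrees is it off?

Perpendicular(JM, MS) — off by 3.10°.

C = (0.00, 0.00) ✓; CJ at 68.20° ✓; |CJ| = 53.40 ✓; ∠CJM = 79.70° ✓; |JM| = 27.40 ✓; ∠(JM, MS) = 86.90° ✗; |MS| = 14.60 ✓.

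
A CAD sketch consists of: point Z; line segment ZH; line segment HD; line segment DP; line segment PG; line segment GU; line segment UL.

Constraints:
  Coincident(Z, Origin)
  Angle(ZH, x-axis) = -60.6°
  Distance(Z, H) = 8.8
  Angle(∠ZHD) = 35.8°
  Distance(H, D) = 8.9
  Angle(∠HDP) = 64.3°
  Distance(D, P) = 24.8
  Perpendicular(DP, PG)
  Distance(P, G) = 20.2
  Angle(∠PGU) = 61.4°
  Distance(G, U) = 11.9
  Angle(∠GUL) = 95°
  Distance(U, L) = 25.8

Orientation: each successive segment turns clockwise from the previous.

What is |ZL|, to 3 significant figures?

21.1

Z is at the origin; ZH runs at -60.6° with length 8.8, so H = (4.32, -7.67). ∠ZHD = 35.8° gives HD at 155° from the x-axis; with |HD| = 8.9, D = (-3.76, -3.93). ∠HDP = 64.3° gives DP at 39.5° from the x-axis; with |DP| = 24.8, P = (15.4, 11.8). DP is perpendicular to PG, so PG runs at -50.5°; with |PG| = 20.2, G = (28.2, -3.75). ∠PGU = 61.4° gives GU at -169° from the x-axis; with |GU| = 11.9, U = (16.5, -6.00). ∠GUL = 95.0° gives UL at 106° from the x-axis; with |UL| = 25.8, L = (9.47, 18.8). Then |ZL| = |L − Z| = 21.1.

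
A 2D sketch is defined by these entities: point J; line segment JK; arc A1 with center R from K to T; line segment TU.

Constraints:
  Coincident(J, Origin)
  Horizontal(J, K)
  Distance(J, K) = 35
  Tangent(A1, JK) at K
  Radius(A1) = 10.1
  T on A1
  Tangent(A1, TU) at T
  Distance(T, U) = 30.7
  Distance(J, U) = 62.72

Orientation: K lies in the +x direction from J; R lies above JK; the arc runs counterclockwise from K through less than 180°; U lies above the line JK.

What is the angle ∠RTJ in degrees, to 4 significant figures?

18.35°

Checks: ∠(RK, KJ) = 90.00° ✓; |RT| = 10.10 ✓; ∠(RT, TU) = 90.00° ✓; |TU| = 30.70 ✓; |JU| = 62.72 ✓.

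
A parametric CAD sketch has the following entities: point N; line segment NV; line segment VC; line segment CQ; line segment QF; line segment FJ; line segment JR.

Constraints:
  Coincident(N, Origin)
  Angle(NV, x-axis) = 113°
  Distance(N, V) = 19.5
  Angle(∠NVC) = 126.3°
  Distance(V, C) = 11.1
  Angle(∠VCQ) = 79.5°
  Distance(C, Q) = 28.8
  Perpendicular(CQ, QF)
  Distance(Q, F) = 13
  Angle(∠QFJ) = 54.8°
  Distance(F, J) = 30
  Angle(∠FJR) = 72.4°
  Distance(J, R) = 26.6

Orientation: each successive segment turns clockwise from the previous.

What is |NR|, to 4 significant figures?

40.21

N is at the origin; NV runs at 113.0° with length 19.5, so V = (-7.619, 17.95). ∠NVC = 126.3° gives VC at 59.30° from the x-axis; with |VC| = 11.1, C = (-1.952, 27.49). ∠VCQ = 79.5° gives CQ at -41.20° from the x-axis; with |CQ| = 28.8, Q = (19.72, 8.524). CQ ⟂ QF, so QF runs at -131.2°; with |QF| = 13.0, F = (11.15, -1.257). ∠QFJ = 54.8° gives FJ at 103.6° from the x-axis; with |FJ| = 30.0, J = (4.100, 27.90). ∠FJR = 72.4° gives JR at -4.000° from the x-axis; with |JR| = 26.6, R = (30.64, 26.05). Then |NR| = |R − N| = 40.21.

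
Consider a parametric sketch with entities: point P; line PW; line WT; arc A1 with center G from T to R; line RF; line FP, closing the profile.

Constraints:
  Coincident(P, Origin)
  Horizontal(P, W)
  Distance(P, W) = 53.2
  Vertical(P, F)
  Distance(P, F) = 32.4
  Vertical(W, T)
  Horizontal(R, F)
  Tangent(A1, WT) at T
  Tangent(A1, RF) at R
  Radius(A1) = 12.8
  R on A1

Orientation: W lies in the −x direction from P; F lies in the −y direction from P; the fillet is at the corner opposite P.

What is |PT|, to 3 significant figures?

56.7

The virtual corner opposite P is at (-53.2, -32.4). The tangent condition forces GT to be normal to WT and A1 meets RF tangentially, so GR is at right angles to RF, with radius 12.8, so the center G sits 12.8 in from both sides at G = (-40.4, -19.6). That places the tangent points at T = (-53.2, -19.6) on WT and R = (-40.4, -32.4) on RF. Then |PT| = |T − P| = 56.7.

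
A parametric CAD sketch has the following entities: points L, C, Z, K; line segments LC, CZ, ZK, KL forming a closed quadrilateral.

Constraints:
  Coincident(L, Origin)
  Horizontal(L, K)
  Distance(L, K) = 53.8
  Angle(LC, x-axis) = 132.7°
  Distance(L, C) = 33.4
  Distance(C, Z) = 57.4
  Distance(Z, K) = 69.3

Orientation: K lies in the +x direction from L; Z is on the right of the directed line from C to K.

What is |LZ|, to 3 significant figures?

32.1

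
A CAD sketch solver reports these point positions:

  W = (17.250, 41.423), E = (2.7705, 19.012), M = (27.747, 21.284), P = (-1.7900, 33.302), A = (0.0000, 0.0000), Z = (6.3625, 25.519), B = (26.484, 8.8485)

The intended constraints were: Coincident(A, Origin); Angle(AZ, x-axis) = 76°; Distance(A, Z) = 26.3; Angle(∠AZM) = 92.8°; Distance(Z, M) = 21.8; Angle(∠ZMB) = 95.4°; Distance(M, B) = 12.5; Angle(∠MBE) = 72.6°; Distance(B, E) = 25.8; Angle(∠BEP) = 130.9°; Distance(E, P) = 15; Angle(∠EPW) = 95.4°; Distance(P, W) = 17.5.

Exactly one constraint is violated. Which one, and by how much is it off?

Distance(P, W) = 17.5 — off by 3.20.

A = (0.00, 0.00) ✓; AZ at 76.00° ✓; |AZ| = 26.30 ✓; ∠AZM = 92.80° ✓; |ZM| = 21.80 ✓; ∠ZMB = 95.40° ✓; |MB| = 12.50 ✓; ∠MBE = 72.60° ✓; |BE| = 25.80 ✓; ∠BEP = 130.9° ✓; |EP| = 15.00 ✓; ∠EPW = 95.40° ✓; |PW| = 20.70 ✗.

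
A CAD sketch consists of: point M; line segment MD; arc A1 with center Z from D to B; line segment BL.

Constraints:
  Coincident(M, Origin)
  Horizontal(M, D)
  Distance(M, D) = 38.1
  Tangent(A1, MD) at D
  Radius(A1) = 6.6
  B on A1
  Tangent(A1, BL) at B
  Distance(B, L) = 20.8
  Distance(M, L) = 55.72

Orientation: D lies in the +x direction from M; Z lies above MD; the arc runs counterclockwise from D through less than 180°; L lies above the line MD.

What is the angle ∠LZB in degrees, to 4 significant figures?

72.40°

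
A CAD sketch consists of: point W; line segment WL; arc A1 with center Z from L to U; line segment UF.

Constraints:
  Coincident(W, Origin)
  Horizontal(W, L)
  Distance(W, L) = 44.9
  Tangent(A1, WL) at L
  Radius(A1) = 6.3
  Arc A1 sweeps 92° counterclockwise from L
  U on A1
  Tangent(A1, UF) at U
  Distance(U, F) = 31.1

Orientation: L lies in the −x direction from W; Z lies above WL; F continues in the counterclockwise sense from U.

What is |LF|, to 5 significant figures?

37.960

W is at the origin; WL is horizontal with |WL| = 44.9 and L on the −x side, so L = (-44.900, 0.0000). A1 meets WL tangentially, so ZL is at right angles to WL, so Z = L + (0, 6.3) = (-44.900, 6.3000). On A1, L sits at bearing -90° from Z; a 92° counterclockwise sweep puts U at bearing 2°, so U = Z + 6.3·(cos 2°, sin 2°) = (-38.604, 6.5199). The tangent condition forces ZU to be normal to UF, so UF runs along (−sin 2°, cos 2°); with |UF| = 31.1, F = (-39.689, 37.601). Then |LF| = |F − L| = 37.960.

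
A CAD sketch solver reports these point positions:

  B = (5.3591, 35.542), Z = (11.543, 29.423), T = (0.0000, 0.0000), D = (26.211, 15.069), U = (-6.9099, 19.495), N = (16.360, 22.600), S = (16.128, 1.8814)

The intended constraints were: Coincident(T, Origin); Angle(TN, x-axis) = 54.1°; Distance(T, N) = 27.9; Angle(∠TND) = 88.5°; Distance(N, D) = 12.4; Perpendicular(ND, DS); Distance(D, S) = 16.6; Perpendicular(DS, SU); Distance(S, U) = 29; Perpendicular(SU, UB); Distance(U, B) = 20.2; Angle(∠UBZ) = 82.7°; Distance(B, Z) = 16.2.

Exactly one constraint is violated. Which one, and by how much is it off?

Distance(B, Z) = 16.2 — off by 7.50.

T = (0.00, 0.00) ✓; TN at 54.10° ✓; |TN| = 27.90 ✓; ∠TND = 88.50° ✓; |ND| = 12.40 ✓; ∠(ND, DS) = 90.00° ✓; |DS| = 16.60 ✓; ∠(DS, SU) = 90.00° ✓; |SU| = 29.00 ✓; ∠(SU, UB) = 90.00° ✓; |UB| = 20.20 ✓; ∠UBZ = 82.70° ✓; |BZ| = 8.700 ✗.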